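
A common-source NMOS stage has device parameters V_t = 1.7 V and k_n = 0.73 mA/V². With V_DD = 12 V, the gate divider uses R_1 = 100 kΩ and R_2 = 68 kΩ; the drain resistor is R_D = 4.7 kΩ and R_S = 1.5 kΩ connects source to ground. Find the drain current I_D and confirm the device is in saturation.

V_G = V_DD·R_2/(R_1+R_2) = 12×68/168 = 4.86 V.
Assume saturation: I_D = (k_n/2)(V_GS − V_t)² with V_GS = V_G − I_D·R_S = 4.86 − 1.5·I_D.
Substituting gives 0.821·I_D² − 4.46·I_D + 3.64 = 0, with roots I_D = 1 or 4.43 mA.
The root I_D = 4.43 mA gives V_GS = -1.78 V ≤ V_t, so take I_D = 1 mA.
Then V_GS = 3.36 V and V_DS = V_DD − I_D(R_D+R_S) = 12 − 1×6.2 = 5.79 V.
Saturation requires V_DS ≥ V_GS − V_t = 1.66 V; 5.79 ≥ 1.66 ✓.

I_D ≈ 1 mA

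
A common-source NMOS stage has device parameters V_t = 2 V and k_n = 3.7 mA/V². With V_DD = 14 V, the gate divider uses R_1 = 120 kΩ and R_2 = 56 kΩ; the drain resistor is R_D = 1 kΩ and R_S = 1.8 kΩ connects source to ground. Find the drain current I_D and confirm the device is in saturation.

V_G = V_DD·R_2/(R_1+R_2) = 14×56/176 = 4.45 V.
Assume saturation: I_D = (k_n/2)(V_GS − V_t)² with V_GS = V_G − I_D·R_S = 4.45 − 1.8·I_D.
Substituting gives 5.99·I_D² − 17.3·I_D + 11.1 = 0, with roots I_D = 0.963 or 1.93 mA.
The root I_D = 1.93 mA gives V_GS = 0.978 V ≤ V_t, so take I_D = 0.963 mA.
Then V_GS = 2.72 V and V_DS = V_DD − I_D(R_D+R_S) = 14 − 0.963×2.8 = 11.3 V.
Saturation requires V_DS ≥ V_GS − V_t = 0.721 V; 11.3 ≥ 0.721 ✓.

I_D ≈ 0.96 mA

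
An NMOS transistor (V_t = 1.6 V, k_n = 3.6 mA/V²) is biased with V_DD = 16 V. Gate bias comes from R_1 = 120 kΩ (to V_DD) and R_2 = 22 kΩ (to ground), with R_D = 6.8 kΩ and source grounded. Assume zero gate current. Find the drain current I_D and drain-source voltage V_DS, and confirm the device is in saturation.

I_D ≈ 1.4 mA, V_DS ≈ 6.5 V

V_G = V_DD·R_2/(R_1+R_2) = 16×22/142 = 2.48 V. With the source grounded, V_GS = V_G = 2.48 V.
Assume saturation: I_D = (k_n/2)(V_GS − V_t)² = (3.6/2)×(2.48 − 1.6)² = 1.8×0.879² = 1.39 mA.
V_DS = V_DD − I_D·R_D = 16 − 1.39×6.8 = 6.55 V.
Saturation requires V_DS ≥ V_GS − V_t = 0.879 V; 6.55 ≥ 0.879 ✓.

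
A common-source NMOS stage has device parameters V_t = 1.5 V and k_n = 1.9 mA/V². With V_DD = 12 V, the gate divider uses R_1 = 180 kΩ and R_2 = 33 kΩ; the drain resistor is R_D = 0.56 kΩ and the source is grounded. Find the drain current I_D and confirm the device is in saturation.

I_D ≈ 0.12 mA

V_G = V_DD·R_2/(R_1+R_2) = 12×33/213 = 1.86 V. With the source grounded, V_GS = V_G = 1.86 V.
Assume saturation: I_D = (k_n/2)(V_GS − V_t)² = (1.9/2)×(1.86 − 1.5)² = 0.95×0.359² = 0.123 mA.
V_DS = V_DD − I_D·R_D = 12 − 0.123×0.56 = 11.9 V.
Saturation requires V_DS ≥ V_GS − V_t = 0.359 V; 11.9 ≥ 0.359 ✓.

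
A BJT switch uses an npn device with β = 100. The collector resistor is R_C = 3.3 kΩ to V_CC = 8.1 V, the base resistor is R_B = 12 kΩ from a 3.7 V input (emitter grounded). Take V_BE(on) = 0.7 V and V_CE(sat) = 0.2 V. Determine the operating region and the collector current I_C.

Assume active: I_B = (3.7 − 0.7)/12 = 0.25 mA, giving I_C = β·I_B = 25 mA.
But then V_CE = 8.1 − 25×3.3 = -74.4 V < V_CE(sat) = 0.2 V — impossible in the active region.
So the transistor is saturated. With V_CE = 0.2 V, I_C = (V_CC − 0.2)/R_C = 7.9/3.3 = 2.39 mA.
Check: β·I_B = 25 mA > I_C = 2.39 mA, confirming saturation.

saturation; I_C ≈ 2.4 mA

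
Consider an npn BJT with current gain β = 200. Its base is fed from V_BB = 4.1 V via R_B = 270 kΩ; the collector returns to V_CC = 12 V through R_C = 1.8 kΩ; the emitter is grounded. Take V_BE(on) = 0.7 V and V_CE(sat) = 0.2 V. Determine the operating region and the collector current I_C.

active; I_C ≈ 2.5 mA

Assume active. Base-emitter loop: I_B = (V_BB − V_BE)/R_B = (4.1 − 0.7)/270 = 0.0126 mA.
I_C = β·I_B = 200×0.0126 = 2.52 mA.
V_CE = V_CC − I_C·R_C = 12 − 2.52×1.8 = 7.47 V > V_CE(sat), so the active-region assumption holds.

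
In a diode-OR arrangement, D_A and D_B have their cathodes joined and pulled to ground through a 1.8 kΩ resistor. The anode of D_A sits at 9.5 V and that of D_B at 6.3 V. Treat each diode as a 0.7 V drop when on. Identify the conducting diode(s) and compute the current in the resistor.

Only D_A conducts; I_R ≈ 4.9 mA

Assume both conduct. Then node N would need to be at both 9.5−0.7 = 8.8 V and 6.3−0.7 = 5.6 V, which is impossible.
Assume only D_A conducts: V_N = 9.5 − 0.7 = 8.8 V, so I_R = 8.8/1.8 = 4.89 mA.
Check D_B: its anode-to-cathode voltage is 6.3 − 8.8 = -2.5 V < 0.7 V, so it is off. The assumption is consistent.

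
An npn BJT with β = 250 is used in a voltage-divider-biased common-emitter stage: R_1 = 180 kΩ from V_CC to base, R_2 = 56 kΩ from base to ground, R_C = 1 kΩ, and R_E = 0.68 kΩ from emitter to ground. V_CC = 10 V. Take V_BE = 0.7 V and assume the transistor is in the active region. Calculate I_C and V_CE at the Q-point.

Thevenize the base divider: V_Th = V_CC·R_2/(R_1+R_2) = 10×56/236 = 2.37 V, R_Th = R_1‖R_2 = 42.7 kΩ.
Base-emitter loop: V_Th = I_B·R_Th + V_BE + (β+1)I_B·R_E, so I_B = (2.37 − 0.7) / (42.7 + 251×0.68) = 0.00784 mA.
I_C = β·I_B = 250×0.00784 = 1.96 mA, and I_E = (β+1)I_B = 1.97 mA.
V_CE = V_CC − I_C·R_C − I_E·R_E = 10 − 1.96×1 − 1.97×0.68 = 6.7 V.
V_CE = 6.7 V > 0.2 V confirms active-region operation.

I_C ≈ 2 mA, V_CE ≈ 6.7 V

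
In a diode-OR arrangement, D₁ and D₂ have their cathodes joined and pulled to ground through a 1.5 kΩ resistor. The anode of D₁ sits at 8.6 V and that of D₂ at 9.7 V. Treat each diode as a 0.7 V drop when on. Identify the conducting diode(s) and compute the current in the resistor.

Only D₂ conducts; I_R ≈ 6 mA

Assume both conduct. Then node N would need to be at both 8.6−0.7 = 7.9 V and 9.7−0.7 = 9 V, which is impossible.
Assume only D₂ conducts: V_N = 9.7 − 0.7 = 9 V, so I_R = 9/1.5 = 6 mA.
Check D₁: its anode-to-cathode voltage is 8.6 − 9 = -0.4 V < 0.7 V, so it is off. The assumption is consistent.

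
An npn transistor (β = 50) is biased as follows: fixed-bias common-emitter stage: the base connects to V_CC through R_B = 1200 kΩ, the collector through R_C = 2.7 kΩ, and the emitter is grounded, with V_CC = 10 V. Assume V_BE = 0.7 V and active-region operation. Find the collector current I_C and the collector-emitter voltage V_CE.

Base loop: V_CC = I_B·R_B + V_BE, so I_B = (10 − 0.7)/1200 kΩ = 0.00775 mA.
In the active region I_C = β·I_B = 50 × 0.00775 = 0.388 mA.
Collector loop: V_CE = V_CC − I_C·R_C = 10 − 0.388×2.7 = 8.95 V.
Since V_CE = 8.95 V > V_CE(sat) ≈ 0.2 V, the transistor is in the active region as assumed.

I_C ≈ 0.39 mA, V_CE ≈ 9 V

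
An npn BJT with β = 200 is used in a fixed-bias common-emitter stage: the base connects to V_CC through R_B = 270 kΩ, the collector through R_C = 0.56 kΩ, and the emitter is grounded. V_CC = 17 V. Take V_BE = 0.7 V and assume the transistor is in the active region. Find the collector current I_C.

I_C ≈ 12 mA

Base loop: V_CC = I_B·R_B + V_BE, so I_B = (17 − 0.7)/270 kΩ = 0.0604 mA.
In the active region I_C = β·I_B = 200 × 0.0604 = 12.1 mA.
Collector loop: V_CE = V_CC − I_C·R_C = 17 − 12.1×0.56 = 10.2 V.
Since V_CE = 10.2 V > V_CE(sat) ≈ 0.2 V, the transistor is in the active region as assumed.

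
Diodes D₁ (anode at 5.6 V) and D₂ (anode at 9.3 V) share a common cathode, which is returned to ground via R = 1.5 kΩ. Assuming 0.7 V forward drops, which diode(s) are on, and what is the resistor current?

Assume both conduct. Then node N would need to be at both 5.6−0.7 = 4.9 V and 9.3−0.7 = 8.6 V, which is impossible.
Assume only D₂ conducts: V_N = 9.3 − 0.7 = 8.6 V, so I_R = 8.6/1.5 = 5.73 mA.
Check D₁: its anode-to-cathode voltage is 5.6 − 8.6 = -3 V < 0.7 V, so it is off. The assumption is consistent.

Only D₂ conducts; I_R ≈ 5.7 mA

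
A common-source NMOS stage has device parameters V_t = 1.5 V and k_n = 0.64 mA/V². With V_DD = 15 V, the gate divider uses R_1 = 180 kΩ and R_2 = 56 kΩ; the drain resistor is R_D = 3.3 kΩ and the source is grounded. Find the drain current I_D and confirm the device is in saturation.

I_D ≈ 1.4 mA

V_G = V_DD·R_2/(R_1+R_2) = 15×56/236 = 3.56 V. With the source grounded, V_GS = V_G = 3.56 V.
Assume saturation: I_D = (k_n/2)(V_GS − V_t)² = (0.64/2)×(3.56 − 1.5)² = 0.32×2.06² = 1.36 mA.
V_DS = V_DD − I_D·R_D = 15 − 1.36×3.3 = 10.5 V.
Saturation requires V_DS ≥ V_GS − V_t = 2.06 V; 10.5 ≥ 2.06 ✓.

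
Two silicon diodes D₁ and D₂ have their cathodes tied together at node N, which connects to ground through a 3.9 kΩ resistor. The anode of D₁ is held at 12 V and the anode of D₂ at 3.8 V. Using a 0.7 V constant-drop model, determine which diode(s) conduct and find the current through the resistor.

Assume both conduct. Then node N would need to be at both 12−0.7 = 11.3 V and 3.8−0.7 = 3.1 V, which is impossible.
Assume only D₁ conducts: V_N = 12 − 0.7 = 11.3 V, so I_R = 11.3/3.9 = 2.9 mA.
Check D₂: its anode-to-cathode voltage is 3.8 − 11.3 = -7.5 V < 0.7 V, so it is off. The assumption is consistent.

Only D₁ conducts; I_R ≈ 2.9 mA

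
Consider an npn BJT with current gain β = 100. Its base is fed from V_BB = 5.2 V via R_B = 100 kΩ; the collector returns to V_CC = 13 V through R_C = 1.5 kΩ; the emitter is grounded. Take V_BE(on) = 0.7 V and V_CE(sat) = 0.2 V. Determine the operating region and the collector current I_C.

Assume active. Base-emitter loop: I_B = (V_BB − V_BE)/R_B = (5.2 − 0.7)/100 = 0.045 mA.
I_C = β·I_B = 100×0.045 = 4.5 mA.
V_CE = V_CC − I_C·R_C = 13 − 4.5×1.5 = 6.25 V > V_CE(sat), so the active-region assumption holds.

active; I_C ≈ 4.5 mA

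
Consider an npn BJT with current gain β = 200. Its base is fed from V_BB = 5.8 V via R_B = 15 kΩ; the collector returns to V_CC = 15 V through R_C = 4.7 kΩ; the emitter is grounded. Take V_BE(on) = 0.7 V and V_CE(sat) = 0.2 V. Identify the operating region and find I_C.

Assume active: I_B = (5.8 − 0.7)/15 = 0.34 mA, giving I_C = β·I_B = 68 mA.
But then V_CE = 15 − 68×4.7 = -305 V < V_CE(sat) = 0.2 V — impossible in the active region.
So the transistor is saturated. With V_CE = 0.2 V, I_C = (V_CC − 0.2)/R_C = 14.8/4.7 = 3.15 mA.
Check: β·I_B = 68 mA > I_C = 3.15 mA, confirming saturation.

saturation; I_C ≈ 3.1 mA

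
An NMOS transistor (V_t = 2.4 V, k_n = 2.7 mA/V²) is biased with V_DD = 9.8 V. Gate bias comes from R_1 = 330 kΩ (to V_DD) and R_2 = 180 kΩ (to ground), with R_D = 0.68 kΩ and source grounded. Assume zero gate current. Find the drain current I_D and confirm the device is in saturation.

I_D ≈ 1.5 mA

V_G = V_DD·R_2/(R_1+R_2) = 9.8×180/510 = 3.46 V. With the source grounded, V_GS = V_G = 3.46 V.
Assume saturation: I_D = (k_n/2)(V_GS − V_t)² = (2.7/2)×(3.46 − 2.4)² = 1.35×1.06² = 1.51 mA.
V_DS = V_DD − I_D·R_D = 9.8 − 1.51×0.68 = 8.77 V.
Saturation requires V_DS ≥ V_GS − V_t = 1.06 V; 8.77 ≥ 1.06 ✓.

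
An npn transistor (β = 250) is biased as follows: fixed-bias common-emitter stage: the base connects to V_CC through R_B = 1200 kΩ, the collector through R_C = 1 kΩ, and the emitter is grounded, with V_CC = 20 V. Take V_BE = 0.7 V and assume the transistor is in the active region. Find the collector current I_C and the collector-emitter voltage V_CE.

I_C ≈ 4 mA, V_CE ≈ 16 V

Base loop: V_CC = I_B·R_B + V_BE, so I_B = (20 − 0.7)/1200 kΩ = 0.0161 mA.
In the active region I_C = β·I_B = 250 × 0.0161 = 4.02 mA.
Collector loop: V_CE = V_CC − I_C·R_C = 20 − 4.02×1 = 16 V.
Since V_CE = 16 V > V_CE(sat) ≈ 0.2 V, the transistor is in the active region as assumed.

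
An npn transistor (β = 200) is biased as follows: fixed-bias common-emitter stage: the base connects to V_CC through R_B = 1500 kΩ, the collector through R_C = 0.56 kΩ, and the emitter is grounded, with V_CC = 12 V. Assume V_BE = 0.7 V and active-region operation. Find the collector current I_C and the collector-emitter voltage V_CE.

I_C ≈ 1.5 mA, V_CE ≈ 11 V

Base loop: V_CC = I_B·R_B + V_BE, so I_B = (12 − 0.7)/1500 kΩ = 0.00753 mA.
In the active region I_C = β·I_B = 200 × 0.00753 = 1.51 mA.
Collector loop: V_CE = V_CC − I_C·R_C = 12 − 1.51×0.56 = 11.2 V.
Since V_CE = 11.2 V > V_CE(sat) ≈ 0.2 V, the transistor is in the active region as assumed.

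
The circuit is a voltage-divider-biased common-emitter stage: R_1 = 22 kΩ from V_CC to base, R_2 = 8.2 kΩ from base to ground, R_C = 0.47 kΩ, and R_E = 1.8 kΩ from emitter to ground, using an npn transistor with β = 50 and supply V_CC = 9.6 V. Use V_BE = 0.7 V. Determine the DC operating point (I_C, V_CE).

Thevenize the base divider: V_Th = V_CC·R_2/(R_1+R_2) = 9.6×8.2/30.2 = 2.61 V, R_Th = R_1‖R_2 = 5.97 kΩ.
Base-emitter loop: V_Th = I_B·R_Th + V_BE + (β+1)I_B·R_E, so I_B = (2.61 − 0.7) / (5.97 + 51×1.8) = 0.0195 mA.
I_C = β·I_B = 50×0.0195 = 0.975 mA, and I_E = (β+1)I_B = 0.995 mA.
V_CE = V_CC − I_C·R_C − I_E·R_E = 9.6 − 0.975×0.47 − 0.995×1.8 = 7.35 V.
V_CE = 7.35 V > 0.2 V confirms active-region operation.

I_C ≈ 0.98 mA, V_CE ≈ 7.4 V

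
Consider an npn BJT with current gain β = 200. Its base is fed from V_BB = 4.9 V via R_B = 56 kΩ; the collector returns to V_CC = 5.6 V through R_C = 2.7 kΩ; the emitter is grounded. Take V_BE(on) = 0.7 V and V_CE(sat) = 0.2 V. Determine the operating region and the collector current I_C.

Assume active: I_B = (4.9 − 0.7)/56 = 0.075 mA, giving I_C = β·I_B = 15 mA.
But then V_CE = 5.6 − 15×2.7 = -34.9 V < V_CE(sat) = 0.2 V — impossible in the active region.
So the transistor is saturated. With V_CE = 0.2 V, I_C = (V_CC − 0.2)/R_C = 5.4/2.7 = 2 mA.
Check: β·I_B = 15 mA > I_C = 2 mA, confirming saturation.

saturation; I_C ≈ 2 mA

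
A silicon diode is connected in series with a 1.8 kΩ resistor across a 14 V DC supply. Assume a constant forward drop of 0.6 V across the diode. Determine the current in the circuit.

I ≈ 7.4 mA

KVL around the loop: 14 = V_D + I·R = 0.6 + I × 1.8 kΩ.
So I = (14 − 0.6) / 1.8 kΩ = 13.4 / 1.8 = 7.44 mA.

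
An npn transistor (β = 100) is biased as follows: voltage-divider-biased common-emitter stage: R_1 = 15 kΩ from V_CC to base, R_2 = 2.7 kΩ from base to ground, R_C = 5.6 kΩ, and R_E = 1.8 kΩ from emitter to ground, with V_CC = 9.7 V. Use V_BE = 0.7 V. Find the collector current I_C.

Thevenize the base divider: V_Th = V_CC·R_2/(R_1+R_2) = 9.7×2.7/17.7 = 1.48 V, R_Th = R_1‖R_2 = 2.29 kΩ.
Base-emitter loop: V_Th = I_B·R_Th + V_BE + (β+1)I_B·R_E, so I_B = (1.48 − 0.7) / (2.29 + 101×1.8) = 0.00424 mA.
I_C = β·I_B = 100×0.00424 = 0.424 mA, and I_E = (β+1)I_B = 0.428 mA.
V_CE = V_CC − I_C·R_C − I_E·R_E = 9.7 − 0.424×5.6 − 0.428×1.8 = 6.56 V.
V_CE = 6.56 V > 0.2 V confirms active-region operation.

I_C ≈ 0.42 mA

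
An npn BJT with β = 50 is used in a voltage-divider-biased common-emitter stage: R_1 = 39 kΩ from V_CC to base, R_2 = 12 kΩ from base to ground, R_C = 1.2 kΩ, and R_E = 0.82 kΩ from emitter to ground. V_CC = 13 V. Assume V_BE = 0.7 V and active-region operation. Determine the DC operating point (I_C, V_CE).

I_C ≈ 2.3 mA, V_CE ≈ 8.3 V

Thevenize the base divider: V_Th = V_CC·R_2/(R_1+R_2) = 13×12/51 = 3.06 V, R_Th = R_1‖R_2 = 9.18 kΩ.
Base-emitter loop: V_Th = I_B·R_Th + V_BE + (β+1)I_B·R_E, so I_B = (3.06 − 0.7) / (9.18 + 51×0.82) = 0.0463 mA.
I_C = β·I_B = 50×0.0463 = 2.31 mA, and I_E = (β+1)I_B = 2.36 mA.
V_CE = V_CC − I_C·R_C − I_E·R_E = 13 − 2.31×1.2 − 2.36×0.82 = 8.29 V.
V_CE = 8.29 V > 0.2 V confirms active-region operation.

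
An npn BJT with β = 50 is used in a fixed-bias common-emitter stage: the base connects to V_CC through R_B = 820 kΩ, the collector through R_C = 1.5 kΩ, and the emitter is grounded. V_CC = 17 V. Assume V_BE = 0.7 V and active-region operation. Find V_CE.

V_CE ≈ 16 V

Base loop: V_CC = I_B·R_B + V_BE, so I_B = (17 − 0.7)/820 kΩ = 0.0199 mA.
In the active region I_C = β·I_B = 50 × 0.0199 = 0.994 mA.
Collector loop: V_CE = V_CC − I_C·R_C = 17 − 0.994×1.5 = 15.5 V.
Since V_CE = 15.5 V > V_CE(sat) ≈ 0.2 V, the transistor is in the active region as assumed.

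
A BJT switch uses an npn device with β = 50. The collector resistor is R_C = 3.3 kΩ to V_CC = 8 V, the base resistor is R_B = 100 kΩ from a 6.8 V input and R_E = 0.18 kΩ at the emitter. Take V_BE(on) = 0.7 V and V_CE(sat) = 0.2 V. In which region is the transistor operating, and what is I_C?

Assume active: I_B = (6.8 − 0.7)/(100 + 51×0.18) = 0.0559 mA, I_C = β·I_B = 2.79 mA.
Then V_CE = 8 − 2.79×3.3 − 2.85×0.18 = -1.73 V < 0.2 V — the active assumption fails.
Re-solve with V_CE = 0.2 V. KCL at the emitter: V_E/R_E = (V_BB−0.7−V_E)/R_B + (V_CC−0.2−V_E)/R_C, giving V_E = 0.413 V.
I_C = (V_CC − 0.2 − V_E)/R_C = (7.8 − 0.413)/3.3 = 2.24 mA.
Check: I_B = (6.1 − 0.413)/100 = 0.0569 mA, and β·I_B = 2.84 mA > I_C, confirming saturation.

saturation; I_C ≈ 2.2 mA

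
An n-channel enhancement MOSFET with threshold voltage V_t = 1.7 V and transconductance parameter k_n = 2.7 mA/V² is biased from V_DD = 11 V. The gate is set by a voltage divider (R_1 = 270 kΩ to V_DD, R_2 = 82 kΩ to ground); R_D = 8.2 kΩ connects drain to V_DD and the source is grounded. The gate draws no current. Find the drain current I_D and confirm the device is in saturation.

I_D ≈ 1 mA

V_G = V_DD·R_2/(R_1+R_2) = 11×82/352 = 2.56 V. With the source grounded, V_GS = V_G = 2.56 V.
Assume saturation: I_D = (k_n/2)(V_GS − V_t)² = (2.7/2)×(2.56 − 1.7)² = 1.35×0.863² = 1 mA.
V_DS = V_DD − I_D·R_D = 11 − 1×8.2 = 2.76 V.
Saturation requires V_DS ≥ V_GS − V_t = 0.863 V; 2.76 ≥ 0.863 ✓.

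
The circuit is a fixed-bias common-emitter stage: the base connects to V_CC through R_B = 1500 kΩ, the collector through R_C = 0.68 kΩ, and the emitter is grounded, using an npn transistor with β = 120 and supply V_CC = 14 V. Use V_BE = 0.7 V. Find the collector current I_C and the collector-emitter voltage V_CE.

I_C ≈ 1.1 mA, V_CE ≈ 13 V

Base loop: V_CC = I_B·R_B + V_BE, so I_B = (14 − 0.7)/1500 kΩ = 0.00887 mA.
In the active region I_C = β·I_B = 120 × 0.00887 = 1.06 mA.
Collector loop: V_CE = V_CC − I_C·R_C = 14 − 1.06×0.68 = 13.3 V.
Since V_CE = 13.3 V > V_CE(sat) ≈ 0.2 V, the transistor is in the active region as assumed.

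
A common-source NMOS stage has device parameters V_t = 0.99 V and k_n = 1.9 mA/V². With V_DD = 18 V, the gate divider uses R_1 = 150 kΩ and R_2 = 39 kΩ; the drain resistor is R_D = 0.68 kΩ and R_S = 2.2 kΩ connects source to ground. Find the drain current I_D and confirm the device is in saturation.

I_D ≈ 0.82 mA

V_G = V_DD·R_2/(R_1+R_2) = 18×39/189 = 3.71 V.
Assume saturation: I_D = (k_n/2)(V_GS − V_t)² with V_GS = V_G − I_D·R_S = 3.71 − 2.2·I_D.
Substituting gives 4.6·I_D² − 12.4·I_D + 7.05 = 0, with roots I_D = 0.817 or 1.88 mA.
The root I_D = 1.88 mA gives V_GS = -0.416 V ≤ V_t, so take I_D = 0.817 mA.
Then V_GS = 1.92 V and V_DS = V_DD − I_D(R_D+R_S) = 18 − 0.817×2.88 = 15.6 V.
Saturation requires V_DS ≥ V_GS − V_t = 0.927 V; 15.6 ≥ 0.927 ✓.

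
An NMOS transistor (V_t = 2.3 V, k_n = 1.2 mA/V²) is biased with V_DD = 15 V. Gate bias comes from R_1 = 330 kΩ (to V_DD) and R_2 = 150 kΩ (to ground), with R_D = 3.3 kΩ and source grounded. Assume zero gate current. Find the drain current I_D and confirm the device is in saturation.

V_G = V_DD·R_2/(R_1+R_2) = 15×150/480 = 4.69 V. With the source grounded, V_GS = V_G = 4.69 V.
Assume saturation: I_D = (k_n/2)(V_GS − V_t)² = (1.2/2)×(4.69 − 2.3)² = 0.6×2.39² = 3.42 mA.
V_DS = V_DD − I_D·R_D = 15 − 3.42×3.3 = 3.71 V.
Saturation requires V_DS ≥ V_GS − V_t = 2.39 V; 3.71 ≥ 2.39 ✓.

I_D ≈ 3.4 mA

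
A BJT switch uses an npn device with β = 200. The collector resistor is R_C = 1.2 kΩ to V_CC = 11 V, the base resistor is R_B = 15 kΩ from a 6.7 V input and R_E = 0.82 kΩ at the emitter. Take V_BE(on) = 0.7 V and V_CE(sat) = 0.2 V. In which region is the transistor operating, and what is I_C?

saturation; I_C ≈ 5.3 mA

Assume active: I_B = (6.7 − 0.7)/(15 + 201×0.82) = 0.0334 mA, I_C = β·I_B = 6.67 mA.
Then V_CE = 11 − 6.67×1.2 − 6.71×0.82 = -2.51 V < 0.2 V — the active assumption fails.
Re-solve with V_CE = 0.2 V. KCL at the emitter: V_E/R_E = (V_BB−0.7−V_E)/R_B + (V_CC−0.2−V_E)/R_C, giving V_E = 4.43 V.
I_C = (V_CC − 0.2 − V_E)/R_C = (10.8 − 4.43)/1.2 = 5.3 mA.
Check: I_B = (6 − 4.43)/15 = 0.104 mA, and β·I_B = 20.9 mA > I_C, confirming saturation.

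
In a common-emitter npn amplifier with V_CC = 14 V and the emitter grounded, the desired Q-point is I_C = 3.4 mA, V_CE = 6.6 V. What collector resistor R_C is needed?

R_C ≈ 2.2 kΩ

Collector loop: V_CC = I_C·R_C + V_CE.
R_C = (V_CC − V_CE)/I_C = (14 − 6.6)/3.4 = 2.18 kΩ.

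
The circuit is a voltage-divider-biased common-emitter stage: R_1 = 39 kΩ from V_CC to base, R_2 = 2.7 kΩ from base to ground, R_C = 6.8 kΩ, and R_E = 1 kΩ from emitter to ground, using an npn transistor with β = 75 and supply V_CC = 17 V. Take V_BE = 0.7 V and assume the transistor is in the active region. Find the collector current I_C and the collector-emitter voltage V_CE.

Thevenize the base divider: V_Th = V_CC·R_2/(R_1+R_2) = 17×2.7/41.7 = 1.1 V, R_Th = R_1‖R_2 = 2.53 kΩ.
Base-emitter loop: V_Th = I_B·R_Th + V_BE + (β+1)I_B·R_E, so I_B = (1.1 − 0.7) / (2.53 + 76×1) = 0.0051 mA.
I_C = β·I_B = 75×0.0051 = 0.383 mA, and I_E = (β+1)I_B = 0.388 mA.
V_CE = V_CC − I_C·R_C − I_E·R_E = 17 − 0.383×6.8 − 0.388×1 = 14 V.
V_CE = 14 V > 0.2 V confirms active-region operation.

I_C ≈ 0.38 mA, V_CE ≈ 14 V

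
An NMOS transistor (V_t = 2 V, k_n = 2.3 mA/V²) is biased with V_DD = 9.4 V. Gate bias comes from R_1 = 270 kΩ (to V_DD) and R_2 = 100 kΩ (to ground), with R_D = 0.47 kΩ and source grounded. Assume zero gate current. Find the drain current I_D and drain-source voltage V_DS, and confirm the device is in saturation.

V_G = V_DD·R_2/(R_1+R_2) = 9.4×100/370 = 2.54 V. With the source grounded, V_GS = V_G = 2.54 V.
Assume saturation: I_D = (k_n/2)(V_GS − V_t)² = (2.3/2)×(2.54 − 2)² = 1.15×0.541² = 0.336 mA.
V_DS = V_DD − I_D·R_D = 9.4 − 0.336×0.47 = 9.24 V.
Saturation requires V_DS ≥ V_GS − V_t = 0.541 V; 9.24 ≥ 0.541 ✓.

I_D ≈ 0.34 mA, V_DS ≈ 9.2 V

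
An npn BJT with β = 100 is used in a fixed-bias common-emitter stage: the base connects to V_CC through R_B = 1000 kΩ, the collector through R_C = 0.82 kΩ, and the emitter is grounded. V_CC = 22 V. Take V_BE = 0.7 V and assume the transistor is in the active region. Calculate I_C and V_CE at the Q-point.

Base loop: V_CC = I_B·R_B + V_BE, so I_B = (22 − 0.7)/1000 kΩ = 0.0213 mA.
In the active region I_C = β·I_B = 100 × 0.0213 = 2.13 mA.
Collector loop: V_CE = V_CC − I_C·R_C = 22 − 2.13×0.82 = 20.3 V.
Since V_CE = 20.3 V > V_CE(sat) ≈ 0.2 V, the transistor is in the active region as assumed.

I_C ≈ 2.1 mA, V_CE ≈ 20 V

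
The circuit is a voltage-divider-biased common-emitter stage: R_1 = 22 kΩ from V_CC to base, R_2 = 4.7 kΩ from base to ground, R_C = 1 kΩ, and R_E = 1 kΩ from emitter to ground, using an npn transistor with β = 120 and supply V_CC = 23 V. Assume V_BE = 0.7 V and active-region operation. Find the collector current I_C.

Thevenize the base divider: V_Th = V_CC·R_2/(R_1+R_2) = 23×4.7/26.7 = 4.05 V, R_Th = R_1‖R_2 = 3.87 kΩ.
Base-emitter loop: V_Th = I_B·R_Th + V_BE + (β+1)I_B·R_E, so I_B = (4.05 − 0.7) / (3.87 + 121×1) = 0.0268 mA.
I_C = β·I_B = 120×0.0268 = 3.22 mA, and I_E = (β+1)I_B = 3.24 mA.
V_CE = V_CC − I_C·R_C − I_E·R_E = 23 − 3.22×1 − 3.24×1 = 16.5 V.
V_CE = 16.5 V > 0.2 V confirms active-region operation.

I_C ≈ 3.2 mA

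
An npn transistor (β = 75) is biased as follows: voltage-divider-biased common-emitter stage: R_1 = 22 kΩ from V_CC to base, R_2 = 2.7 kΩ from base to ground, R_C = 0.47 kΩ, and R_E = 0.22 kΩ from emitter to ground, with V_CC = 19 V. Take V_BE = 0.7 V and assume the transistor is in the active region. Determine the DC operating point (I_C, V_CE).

I_C ≈ 5.4 mA, V_CE ≈ 15 V

Thevenize the base divider: V_Th = V_CC·R_2/(R_1+R_2) = 19×2.7/24.7 = 2.08 V, R_Th = R_1‖R_2 = 2.4 kΩ.
Base-emitter loop: V_Th = I_B·R_Th + V_BE + (β+1)I_B·R_E, so I_B = (2.08 − 0.7) / (2.4 + 76×0.22) = 0.072 mA.
I_C = β·I_B = 75×0.072 = 5.4 mA, and I_E = (β+1)I_B = 5.47 mA.
V_CE = V_CC − I_C·R_C − I_E·R_E = 19 − 5.4×0.47 − 5.47×0.22 = 15.3 V.
V_CE = 15.3 V > 0.2 V confirms active-region operation.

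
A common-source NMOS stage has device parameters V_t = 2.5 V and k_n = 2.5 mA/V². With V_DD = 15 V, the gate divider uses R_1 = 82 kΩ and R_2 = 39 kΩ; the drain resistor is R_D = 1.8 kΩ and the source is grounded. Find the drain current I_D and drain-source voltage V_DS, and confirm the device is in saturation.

V_G = V_DD·R_2/(R_1+R_2) = 15×39/121 = 4.83 V. With the source grounded, V_GS = V_G = 4.83 V.
Assume saturation: I_D = (k_n/2)(V_GS − V_t)² = (2.5/2)×(4.83 − 2.5)² = 1.25×2.33² = 6.81 mA.
V_DS = V_DD − I_D·R_D = 15 − 6.81×1.8 = 2.74 V.
Saturation requires V_DS ≥ V_GS − V_t = 2.33 V; 2.74 ≥ 2.33 ✓.

I_D ≈ 6.8 mA, V_DS ≈ 2.7 V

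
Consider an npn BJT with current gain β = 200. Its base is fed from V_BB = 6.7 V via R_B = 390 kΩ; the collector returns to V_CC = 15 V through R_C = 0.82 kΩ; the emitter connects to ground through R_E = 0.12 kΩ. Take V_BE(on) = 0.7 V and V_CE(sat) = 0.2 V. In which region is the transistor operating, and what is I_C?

active; I_C ≈ 2.9 mA

Assume active. Base-emitter loop: I_B = (V_BB − V_BE)/(R_B + (β+1)R_E) = (6.7 − 0.7)/(390 + 201×0.12) = 0.0145 mA.
I_C = β·I_B = 200×0.0145 = 2.9 mA.
V_CE = V_CC − I_C·R_C − I_E·R_E = 15 − 2.9×0.82 − 2.91×0.12 = 12.3 V > V_CE(sat), so the active-region assumption holds.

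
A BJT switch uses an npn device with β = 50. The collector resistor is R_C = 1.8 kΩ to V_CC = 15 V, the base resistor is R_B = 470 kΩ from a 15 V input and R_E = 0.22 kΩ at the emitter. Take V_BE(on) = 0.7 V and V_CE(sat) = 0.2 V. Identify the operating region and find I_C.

Assume active. Base-emitter loop: I_B = (V_BB − V_BE)/(R_B + (β+1)R_E) = (15 − 0.7)/(470 + 51×0.22) = 0.0297 mA.
I_C = β·I_B = 50×0.0297 = 1.49 mA.
V_CE = V_CC − I_C·R_C − I_E·R_E = 15 − 1.49×1.8 − 1.52×0.22 = 12 V > V_CE(sat), so the active-region assumption holds.

active; I_C ≈ 1.5 mA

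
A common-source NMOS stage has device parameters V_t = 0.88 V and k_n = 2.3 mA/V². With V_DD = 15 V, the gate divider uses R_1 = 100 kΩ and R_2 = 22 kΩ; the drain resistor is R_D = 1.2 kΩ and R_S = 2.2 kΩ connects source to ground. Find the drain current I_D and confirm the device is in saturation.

V_G = V_DD·R_2/(R_1+R_2) = 15×22/122 = 2.7 V.
Assume saturation: I_D = (k_n/2)(V_GS − V_t)² with V_GS = V_G − I_D·R_S = 2.7 − 2.2·I_D.
Substituting gives 5.57·I_D² − 10.2·I_D + 3.83 = 0, with roots I_D = 0.523 or 1.32 mA.
The root I_D = 1.32 mA gives V_GS = -0.19 V ≤ V_t, so take I_D = 0.523 mA.
Then V_GS = 1.55 V and V_DS = V_DD − I_D(R_D+R_S) = 15 − 0.523×3.4 = 13.2 V.
Saturation requires V_DS ≥ V_GS − V_t = 0.674 V; 13.2 ≥ 0.674 ✓.

I_D ≈ 0.52 mA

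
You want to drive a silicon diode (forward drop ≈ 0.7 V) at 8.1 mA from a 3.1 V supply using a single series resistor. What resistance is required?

The resistor drops V_S − V_D = 3.1 − 0.7 = 2.4 V at 8.1 mA.
R = 2.4 V / 8.1 mA = 0.296 kΩ.

R ≈ 0.3 kΩ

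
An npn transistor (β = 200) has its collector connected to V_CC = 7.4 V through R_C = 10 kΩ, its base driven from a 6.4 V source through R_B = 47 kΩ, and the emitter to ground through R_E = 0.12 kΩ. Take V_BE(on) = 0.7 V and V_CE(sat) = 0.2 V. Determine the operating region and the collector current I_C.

saturation; I_C ≈ 0.71 mA

Assume active: I_B = (6.4 − 0.7)/(47 + 201×0.12) = 0.0801 mA, I_C = β·I_B = 16 mA.
Then V_CE = 7.4 − 16×10 − 16.1×0.12 = -155 V < 0.2 V — the active assumption fails.
Re-solve with V_CE = 0.2 V. KCL at the emitter: V_E/R_E = (V_BB−0.7−V_E)/R_B + (V_CC−0.2−V_E)/R_C, giving V_E = 0.0995 V.
I_C = (V_CC − 0.2 − V_E)/R_C = (7.2 − 0.0995)/10 = 0.71 mA.
Check: I_B = (5.7 − 0.0995)/47 = 0.119 mA, and β·I_B = 23.8 mA > I_C, confirming saturation.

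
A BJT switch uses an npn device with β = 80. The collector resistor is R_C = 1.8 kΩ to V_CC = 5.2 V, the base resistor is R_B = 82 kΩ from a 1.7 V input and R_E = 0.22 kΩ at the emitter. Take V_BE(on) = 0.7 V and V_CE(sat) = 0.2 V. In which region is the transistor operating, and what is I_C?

Assume active. Base-emitter loop: I_B = (V_BB − V_BE)/(R_B + (β+1)R_E) = (1.7 − 0.7)/(82 + 81×0.22) = 0.01 mA.
I_C = β·I_B = 80×0.01 = 0.801 mA.
V_CE = V_CC − I_C·R_C − I_E·R_E = 5.2 − 0.801×1.8 − 0.811×0.22 = 3.58 V > V_CE(sat), so the active-region assumption holds.

active; I_C ≈ 0.8 mA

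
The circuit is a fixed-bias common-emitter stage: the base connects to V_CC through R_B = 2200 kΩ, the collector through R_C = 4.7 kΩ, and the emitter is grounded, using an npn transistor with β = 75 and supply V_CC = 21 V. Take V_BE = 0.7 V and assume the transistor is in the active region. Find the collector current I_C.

I_C ≈ 0.69 mA

Base loop: V_CC = I_B·R_B + V_BE, so I_B = (21 − 0.7)/2200 kΩ = 0.00923 mA.
In the active region I_C = β·I_B = 75 × 0.00923 = 0.692 mA.
Collector loop: V_CE = V_CC − I_C·R_C = 21 − 0.692×4.7 = 17.7 V.
Since V_CE = 17.7 V > V_CE(sat) ≈ 0.2 V, the transistor is in the active region as assumed.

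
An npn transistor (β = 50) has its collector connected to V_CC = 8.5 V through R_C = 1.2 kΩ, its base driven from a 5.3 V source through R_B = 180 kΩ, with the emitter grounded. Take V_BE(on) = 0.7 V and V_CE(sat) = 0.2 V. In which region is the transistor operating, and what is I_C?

Assume active. Base-emitter loop: I_B = (V_BB − V_BE)/R_B = (5.3 − 0.7)/180 = 0.0256 mA.
I_C = β·I_B = 50×0.0256 = 1.28 mA.
V_CE = V_CC − I_C·R_C = 8.5 − 1.28×1.2 = 6.97 V > V_CE(sat), so the active-region assumption holds.

active; I_C ≈ 1.3 mA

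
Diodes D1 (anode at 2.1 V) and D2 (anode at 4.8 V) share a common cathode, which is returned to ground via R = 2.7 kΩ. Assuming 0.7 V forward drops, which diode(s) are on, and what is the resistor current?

Only D2 conducts; I_R ≈ 1.5 mA

Assume both conduct. Then node N would need to be at both 2.1−0.7 = 1.4 V and 4.8−0.7 = 4.1 V, which is impossible.
Assume only D2 conducts: V_N = 4.8 − 0.7 = 4.1 V, so I_R = 4.1/2.7 = 1.52 mA.
Check D1: its anode-to-cathode voltage is 2.1 − 4.1 = -2 V < 0.7 V, so it is off. The assumption is consistent.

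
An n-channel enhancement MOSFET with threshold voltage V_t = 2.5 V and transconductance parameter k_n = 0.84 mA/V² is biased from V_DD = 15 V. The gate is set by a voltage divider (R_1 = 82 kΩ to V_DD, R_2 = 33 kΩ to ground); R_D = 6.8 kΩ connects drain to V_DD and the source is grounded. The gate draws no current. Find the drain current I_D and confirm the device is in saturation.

I_D ≈ 1.4 mA

V_G = V_DD·R_2/(R_1+R_2) = 15×33/115 = 4.3 V. With the source grounded, V_GS = V_G = 4.3 V.
Assume saturation: I_D = (k_n/2)(V_GS − V_t)² = (0.84/2)×(4.3 − 2.5)² = 0.42×1.8² = 1.37 mA.
V_DS = V_DD − I_D·R_D = 15 − 1.37×6.8 = 5.7 V.
Saturation requires V_DS ≥ V_GS − V_t = 1.8 V; 5.7 ≥ 1.8 ✓.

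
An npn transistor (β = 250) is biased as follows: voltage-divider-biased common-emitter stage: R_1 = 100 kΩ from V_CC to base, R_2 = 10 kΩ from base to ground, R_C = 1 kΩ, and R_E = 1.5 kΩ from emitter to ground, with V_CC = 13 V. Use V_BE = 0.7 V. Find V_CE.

V_CE ≈ 12 V

Thevenize the base divider: V_Th = V_CC·R_2/(R_1+R_2) = 13×10/110 = 1.18 V, R_Th = R_1‖R_2 = 9.09 kΩ.
Base-emitter loop: V_Th = I_B·R_Th + V_BE + (β+1)I_B·R_E, so I_B = (1.18 − 0.7) / (9.09 + 251×1.5) = 0.00125 mA.
I_C = β·I_B = 250×0.00125 = 0.312 mA, and I_E = (β+1)I_B = 0.314 mA.
V_CE = V_CC − I_C·R_C − I_E·R_E = 13 − 0.312×1 − 0.314×1.5 = 12.2 V.
V_CE = 12.2 V > 0.2 V confirms active-region operation.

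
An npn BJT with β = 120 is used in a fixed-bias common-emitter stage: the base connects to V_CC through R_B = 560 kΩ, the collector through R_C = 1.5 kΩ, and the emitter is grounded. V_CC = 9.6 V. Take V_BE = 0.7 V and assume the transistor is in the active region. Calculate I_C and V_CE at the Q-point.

I_C ≈ 1.9 mA, V_CE ≈ 6.7 V

Base loop: V_CC = I_B·R_B + V_BE, so I_B = (9.6 − 0.7)/560 kΩ = 0.0159 mA.
In the active region I_C = β·I_B = 120 × 0.0159 = 1.91 mA.
Collector loop: V_CE = V_CC − I_C·R_C = 9.6 − 1.91×1.5 = 6.74 V.
Since V_CE = 6.74 V > V_CE(sat) ≈ 0.2 V, the transistor is in the active region as assumed.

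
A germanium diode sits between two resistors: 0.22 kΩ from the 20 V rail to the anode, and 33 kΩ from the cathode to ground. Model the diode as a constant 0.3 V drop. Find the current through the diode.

I ≈ 0.59 mA

The two resistors are in series with the diode, so KVL gives 20 = I·0.22 + 0.3 + I·33.
I = (20 − 0.3) / (0.22 + 33) kΩ = 19.7 / 33.2 = 0.593 mA.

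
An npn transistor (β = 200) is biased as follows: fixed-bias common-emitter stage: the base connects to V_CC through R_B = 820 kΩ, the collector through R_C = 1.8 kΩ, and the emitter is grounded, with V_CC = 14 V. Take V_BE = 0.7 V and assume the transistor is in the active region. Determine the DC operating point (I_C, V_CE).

Base loop: V_CC = I_B·R_B + V_BE, so I_B = (14 − 0.7)/820 kΩ = 0.0162 mA.
In the active region I_C = β·I_B = 200 × 0.0162 = 3.24 mA.
Collector loop: V_CE = V_CC − I_C·R_C = 14 − 3.24×1.8 = 8.16 V.
Since V_CE = 8.16 V > V_CE(sat) ≈ 0.2 V, the transistor is in the active region as assumed.

I_C ≈ 3.2 mA, V_CE ≈ 8.2 V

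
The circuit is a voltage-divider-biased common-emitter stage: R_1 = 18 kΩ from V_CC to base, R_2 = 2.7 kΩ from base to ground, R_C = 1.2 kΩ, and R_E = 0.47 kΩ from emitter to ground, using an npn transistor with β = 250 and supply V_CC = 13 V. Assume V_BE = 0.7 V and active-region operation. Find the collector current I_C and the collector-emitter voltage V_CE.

Thevenize the base divider: V_Th = V_CC·R_2/(R_1+R_2) = 13×2.7/20.7 = 1.7 V, R_Th = R_1‖R_2 = 2.35 kΩ.
Base-emitter loop: V_Th = I_B·R_Th + V_BE + (β+1)I_B·R_E, so I_B = (1.7 − 0.7) / (2.35 + 251×0.47) = 0.00828 mA.
I_C = β·I_B = 250×0.00828 = 2.07 mA, and I_E = (β+1)I_B = 2.08 mA.
V_CE = V_CC − I_C·R_C − I_E·R_E = 13 − 2.07×1.2 − 2.08×0.47 = 9.54 V.
V_CE = 9.54 V > 0.2 V confirms active-region operation.

I_C ≈ 2.1 mA, V_CE ≈ 9.5 V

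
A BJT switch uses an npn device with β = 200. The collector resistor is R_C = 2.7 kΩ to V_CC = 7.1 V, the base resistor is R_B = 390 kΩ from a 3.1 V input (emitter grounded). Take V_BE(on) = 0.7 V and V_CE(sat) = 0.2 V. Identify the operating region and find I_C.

active; I_C ≈ 1.2 mA

Assume active. Base-emitter loop: I_B = (V_BB − V_BE)/R_B = (3.1 − 0.7)/390 = 0.00615 mA.
I_C = β·I_B = 200×0.00615 = 1.23 mA.
V_CE = V_CC − I_C·R_C = 7.1 − 1.23×2.7 = 3.78 V > V_CE(sat), so the active-region assumption holds.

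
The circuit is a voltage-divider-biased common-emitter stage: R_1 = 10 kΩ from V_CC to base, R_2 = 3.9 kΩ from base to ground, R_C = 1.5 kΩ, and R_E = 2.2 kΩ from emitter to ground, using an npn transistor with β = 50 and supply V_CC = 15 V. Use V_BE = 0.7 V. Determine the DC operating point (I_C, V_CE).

Thevenize the base divider: V_Th = V_CC·R_2/(R_1+R_2) = 15×3.9/13.9 = 4.21 V, R_Th = R_1‖R_2 = 2.81 kΩ.
Base-emitter loop: V_Th = I_B·R_Th + V_BE + (β+1)I_B·R_E, so I_B = (4.21 − 0.7) / (2.81 + 51×2.2) = 0.0305 mA.
I_C = β·I_B = 50×0.0305 = 1.53 mA, and I_E = (β+1)I_B = 1.56 mA.
V_CE = V_CC − I_C·R_C − I_E·R_E = 15 − 1.53×1.5 − 1.56×2.2 = 9.29 V.
V_CE = 9.29 V > 0.2 V confirms active-region operation.

I_C ≈ 1.5 mA, V_CE ≈ 9.3 V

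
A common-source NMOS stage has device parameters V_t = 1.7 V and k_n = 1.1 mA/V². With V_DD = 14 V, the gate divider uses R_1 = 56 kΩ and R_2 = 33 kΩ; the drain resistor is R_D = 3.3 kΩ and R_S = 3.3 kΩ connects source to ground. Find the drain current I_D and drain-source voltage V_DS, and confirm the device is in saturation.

I_D ≈ 0.71 mA, V_DS ≈ 9.3 V

V_G = V_DD·R_2/(R_1+R_2) = 14×33/89 = 5.19 V.
Assume saturation: I_D = (k_n/2)(V_GS − V_t)² with V_GS = V_G − I_D·R_S = 5.19 − 3.3·I_D.
Substituting gives 5.99·I_D² − 13.7·I_D + 6.7 = 0, with roots I_D = 0.713 or 1.57 mA.
The root I_D = 1.57 mA gives V_GS = 0.0105 V ≤ V_t, so take I_D = 0.713 mA.
Then V_GS = 2.84 V and V_DS = V_DD − I_D(R_D+R_S) = 14 − 0.713×6.6 = 9.29 V.
Saturation requires V_DS ≥ V_GS − V_t = 1.14 V; 9.29 ≥ 1.14 ✓.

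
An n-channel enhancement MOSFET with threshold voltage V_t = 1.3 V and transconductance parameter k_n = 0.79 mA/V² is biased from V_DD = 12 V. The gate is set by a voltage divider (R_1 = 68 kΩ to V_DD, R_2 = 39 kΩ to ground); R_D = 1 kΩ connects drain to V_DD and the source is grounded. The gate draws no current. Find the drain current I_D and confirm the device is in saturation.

I_D ≈ 3.7 mA

V_G = V_DD·R_2/(R_1+R_2) = 12×39/107 = 4.37 V. With the source grounded, V_GS = V_G = 4.37 V.
Assume saturation: I_D = (k_n/2)(V_GS − V_t)² = (0.79/2)×(4.37 − 1.3)² = 0.395×3.07² = 3.73 mA.
V_DS = V_DD − I_D·R_D = 12 − 3.73×1 = 8.27 V.
Saturation requires V_DS ≥ V_GS − V_t = 3.07 V; 8.27 ≥ 3.07 ✓.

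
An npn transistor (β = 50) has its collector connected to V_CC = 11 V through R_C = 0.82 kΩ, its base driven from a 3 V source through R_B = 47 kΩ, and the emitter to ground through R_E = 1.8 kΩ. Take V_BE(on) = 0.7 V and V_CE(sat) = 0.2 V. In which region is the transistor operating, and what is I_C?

Assume active. Base-emitter loop: I_B = (V_BB − V_BE)/(R_B + (β+1)R_E) = (3 − 0.7)/(47 + 51×1.8) = 0.0166 mA.
I_C = β·I_B = 50×0.0166 = 0.829 mA.
V_CE = V_CC − I_C·R_C − I_E·R_E = 11 − 0.829×0.82 − 0.845×1.8 = 8.8 V > V_CE(sat), so the active-region assumption holds.

active; I_C ≈ 0.83 mA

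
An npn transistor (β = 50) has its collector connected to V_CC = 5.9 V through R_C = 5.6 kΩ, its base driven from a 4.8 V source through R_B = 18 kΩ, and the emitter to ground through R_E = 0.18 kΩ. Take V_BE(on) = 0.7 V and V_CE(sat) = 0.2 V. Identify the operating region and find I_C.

Assume active: I_B = (4.8 − 0.7)/(18 + 51×0.18) = 0.151 mA, I_C = β·I_B = 7.54 mA.
Then V_CE = 5.9 − 7.54×5.6 − 7.69×0.18 = -37.7 V < 0.2 V — the active assumption fails.
Re-solve with V_CE = 0.2 V. KCL at the emitter: V_E/R_E = (V_BB−0.7−V_E)/R_B + (V_CC−0.2−V_E)/R_C, giving V_E = 0.215 V.
I_C = (V_CC − 0.2 − V_E)/R_C = (5.7 − 0.215)/5.6 = 0.979 mA.
Check: I_B = (4.1 − 0.215)/18 = 0.216 mA, and β·I_B = 10.8 mA > I_C, confirming saturation.

saturation; I_C ≈ 0.98 mA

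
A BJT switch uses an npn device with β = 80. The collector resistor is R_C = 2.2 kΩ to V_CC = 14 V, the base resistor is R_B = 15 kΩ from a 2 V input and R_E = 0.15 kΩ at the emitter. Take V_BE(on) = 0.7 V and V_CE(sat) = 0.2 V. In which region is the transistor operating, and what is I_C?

active; I_C ≈ 3.8 mA

Assume active. Base-emitter loop: I_B = (V_BB − V_BE)/(R_B + (β+1)R_E) = (2 − 0.7)/(15 + 81×0.15) = 0.0479 mA.
I_C = β·I_B = 80×0.0479 = 3.83 mA.
V_CE = V_CC − I_C·R_C − I_E·R_E = 14 − 3.83×2.2 − 3.88×0.15 = 4.99 V > V_CE(sat), so the active-region assumption holds.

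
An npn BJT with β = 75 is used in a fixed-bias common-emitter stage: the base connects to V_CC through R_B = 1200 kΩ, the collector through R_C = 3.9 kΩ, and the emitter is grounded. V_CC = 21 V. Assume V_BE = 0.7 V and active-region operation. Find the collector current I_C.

Base loop: V_CC = I_B·R_B + V_BE, so I_B = (21 − 0.7)/1200 kΩ = 0.0169 mA.
In the active region I_C = β·I_B = 75 × 0.0169 = 1.27 mA.
Collector loop: V_CE = V_CC − I_C·R_C = 21 − 1.27×3.9 = 16.1 V.
Since V_CE = 16.1 V > V_CE(sat) ≈ 0.2 V, the transistor is in the active region as assumed.

I_C ≈ 1.3 mA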